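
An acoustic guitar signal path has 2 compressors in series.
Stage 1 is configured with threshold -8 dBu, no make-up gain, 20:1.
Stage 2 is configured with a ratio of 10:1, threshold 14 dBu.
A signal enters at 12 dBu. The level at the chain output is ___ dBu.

Stage 1: overshoot 20 dB → 20/20 = 1 dB → -7 dBu.
Stage 2: -7 dBu ≤ 14 dBu, so stage 2 doesn't engage; output -7 dBu.

-7 dBu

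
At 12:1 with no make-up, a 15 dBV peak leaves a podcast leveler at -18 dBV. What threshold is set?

Input is 36 dB above T (since output overshoot × R = input overshoot: (-18 − T)·12 = 15 − T gives T = -21 dBV).
Check: -21 + (15 − (-21))/12 = -21 + 3 = -18 dBV. ✓

-21 dBV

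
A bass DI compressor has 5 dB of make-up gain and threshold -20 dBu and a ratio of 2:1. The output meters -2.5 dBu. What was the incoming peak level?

5 dBu

Before make-up, the level was -2.5 − 5 = -7.5 dBu.
That's 12.5 dB above the -20 dBu threshold.
Before 2:1 compression the overshoot was 12.5 × 2 = 25 dB, so input = -20 + 25 = 5 dBu.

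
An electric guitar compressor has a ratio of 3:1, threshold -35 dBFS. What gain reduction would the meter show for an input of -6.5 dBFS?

19 dB

-6.5 dBFS exceeds the threshold by 28.5 dB.
After 3:1 compression the overshoot becomes 28.5/3 = 9.5 dB.
Gain reduction = 28.5 − 9.5 = 19 dB.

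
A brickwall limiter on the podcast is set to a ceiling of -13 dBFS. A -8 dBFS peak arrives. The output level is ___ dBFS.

-13 dBFS

At ∞:1, everything above -13 dBFS is held at the ceiling.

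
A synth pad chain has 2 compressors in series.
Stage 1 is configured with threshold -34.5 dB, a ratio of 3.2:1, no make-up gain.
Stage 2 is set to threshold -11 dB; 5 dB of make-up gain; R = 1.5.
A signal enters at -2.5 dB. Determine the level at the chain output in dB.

Stage 1: -2.5 dB is 32 dB over -34.5 dB; at 3.2:1 that becomes 10 dB over, giving -24.5 dB.
Stage 2: -24.5 dB ≤ -11 dB, so stage 2 doesn't engage; make-up brings it to -19.5 dB.

-19.5 dB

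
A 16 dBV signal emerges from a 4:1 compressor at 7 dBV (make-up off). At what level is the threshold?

Let T be the threshold. Output overshoot = (input overshoot)/R, so 7 − T = (16 − T)/4.
4·(7 − T) = 16 − T → 3·T = 28 − 16 = 12.
T = 12/3 = 4 dBV.

4 dBV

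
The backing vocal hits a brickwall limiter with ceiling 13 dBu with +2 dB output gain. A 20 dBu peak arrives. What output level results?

The limiter clamps the peak to its 13 dBu ceiling.
Output gain then adds 2 dB: 13 + 2 = 15 dBu.

15 dBu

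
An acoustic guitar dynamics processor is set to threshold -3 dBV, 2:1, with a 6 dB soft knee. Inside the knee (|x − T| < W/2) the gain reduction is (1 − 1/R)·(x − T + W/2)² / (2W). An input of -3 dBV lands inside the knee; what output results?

x − T + W/2 = -3 − (-3) + 3 = 3.
GR = (1 − 1/2) × 3² / 12 = 0.5 × 9 / 12 = 0.375 dB.
Output = -3 − 0.375 = -3.375 dBV.

-3.375 dBV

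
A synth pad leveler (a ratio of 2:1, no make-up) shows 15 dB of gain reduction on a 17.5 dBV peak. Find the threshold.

Input is 30 dB above T (since output overshoot × R = input overshoot: (2.5 − T)·2 = 17.5 − T gives T = -12.5 dBV).
Check: -12.5 + (17.5 − (-12.5))/2 = -12.5 + 15 = 2.5 dBV. ✓

-12.5 dBV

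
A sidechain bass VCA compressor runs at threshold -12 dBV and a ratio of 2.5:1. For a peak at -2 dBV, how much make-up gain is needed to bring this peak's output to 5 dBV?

13 dB

Overshoot 10 dB → 10/2.5 = 4 dB after compression, so the compressed level is -12 + 4 = -8 dBV.
Make-up = target − compressed = 5 − (-8) = 13 dB.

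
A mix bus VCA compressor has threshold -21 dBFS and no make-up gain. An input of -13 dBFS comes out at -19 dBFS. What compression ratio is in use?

Input overshoot = -13 − (-21) = 8 dB; output overshoot = -19 − (-21) = 2 dB.
Ratio = 8 / 2 = 4.

4:1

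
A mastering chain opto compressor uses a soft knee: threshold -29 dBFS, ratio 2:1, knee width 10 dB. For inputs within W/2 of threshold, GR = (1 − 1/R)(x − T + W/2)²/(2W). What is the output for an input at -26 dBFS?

x − T + W/2 = -26 − (-29) + 5 = 8.
GR = (1 − 1/2) × 8² / 20 = 0.5 × 64 / 20 = 1.6 dB.
Output = -26 − 1.6 = -27.6 dBFS.

-27.6 dBFS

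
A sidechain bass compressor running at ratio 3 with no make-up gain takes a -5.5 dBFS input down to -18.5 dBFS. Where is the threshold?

Input is 19.5 dB above T (since output overshoot × R = input overshoot: (-18.5 − T)·3 = -5.5 − T gives T = -25 dBFS).
Check: -25 + (-5.5 − (-25))/3 = -25 + 6.5 = -18.5 dBFS. ✓

-25 dBFS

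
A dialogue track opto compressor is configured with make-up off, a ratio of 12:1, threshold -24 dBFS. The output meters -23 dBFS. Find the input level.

Post-compression overshoot = -23 − (-24) = 1 dB.
Input overshoot = R × output overshoot = 12 dB → input = -24 + 12 = -12 dBFS.

-12 dBFS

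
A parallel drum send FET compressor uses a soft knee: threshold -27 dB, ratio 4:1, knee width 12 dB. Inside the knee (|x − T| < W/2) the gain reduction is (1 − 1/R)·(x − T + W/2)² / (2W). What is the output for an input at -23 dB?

x − T + W/2 = -23 − (-27) + 6 = 10.
GR = (1 − 1/4) × 10² / 24 = 0.75 × 100 / 24 = 3.125 dB.
Output = -23 − 3.125 = -26.125 dB.

-26.125 dB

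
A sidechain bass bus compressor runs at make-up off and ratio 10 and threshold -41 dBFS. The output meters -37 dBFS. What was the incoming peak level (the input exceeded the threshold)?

-1 dBFS

Post-compression overshoot = -37 − (-41) = 4 dB.
Input overshoot = R × output overshoot = 40 dB → input = -41 + 40 = -1 dBFS.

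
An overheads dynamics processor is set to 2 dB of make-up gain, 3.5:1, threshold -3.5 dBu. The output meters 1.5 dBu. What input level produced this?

Stripping the +2 dB make-up gives -0.5 dBu at the gain stage.
Post-compression overshoot = -0.5 − (-3.5) = 3 dB.
Before 3.5:1 compression the overshoot was 3 × 3.5 = 10.5 dB, so input = -3.5 + 10.5 = 7 dBu.

7 dBu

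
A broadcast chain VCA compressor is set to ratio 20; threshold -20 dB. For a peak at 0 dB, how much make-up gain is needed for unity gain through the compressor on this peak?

Without make-up, output = threshold + overshoot/20 = -20 + 1 = -19 dB.
Gap to target: 19 dB.

19 dB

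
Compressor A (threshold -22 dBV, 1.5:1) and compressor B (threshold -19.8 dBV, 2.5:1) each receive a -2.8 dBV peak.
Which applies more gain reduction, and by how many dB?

B, by 3.8 dB

A: 19.2 dB over, compressed to 12.8 dB over, so 6.4 dB of GR.
B: 17 dB over, compressed to 6.8 dB over, so 10.2 dB of GR.
B applies 3.8 dB more gain reduction.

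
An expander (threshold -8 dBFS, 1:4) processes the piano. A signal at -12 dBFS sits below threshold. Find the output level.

The input is 4 dB below the -8 dBFS threshold.
A 1:4 expander multiplies undershoot by 4: 4 × 4 = 16 dB below threshold.
Output = -8 − 16 = -24 dBFS.

-24 dBFS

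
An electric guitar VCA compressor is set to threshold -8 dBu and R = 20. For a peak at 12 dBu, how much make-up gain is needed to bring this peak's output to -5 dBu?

The peak compresses to -8 + 20/20 = -7 dBu.
To reach -5 dBu requires -5 − (-7) = 2 dB of make-up.

2 dB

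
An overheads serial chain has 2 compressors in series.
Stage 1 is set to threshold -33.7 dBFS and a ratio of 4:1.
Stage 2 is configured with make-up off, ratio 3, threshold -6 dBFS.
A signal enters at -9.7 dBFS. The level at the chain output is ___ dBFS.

Stage 1: -9.7 dBFS is 24 dB over -33.7 dBFS; at 4:1 that becomes 6 dB over, giving -27.7 dBFS.
Stage 2: -27.7 dBFS is at or below the -6 dBFS threshold — no compression; output -27.7 dBFS.

-27.7 dBFS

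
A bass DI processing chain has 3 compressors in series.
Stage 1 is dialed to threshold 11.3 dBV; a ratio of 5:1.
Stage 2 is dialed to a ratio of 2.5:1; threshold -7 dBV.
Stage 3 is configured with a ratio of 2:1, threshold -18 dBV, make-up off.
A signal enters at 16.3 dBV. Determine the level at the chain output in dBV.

Stage 1: overshoot 5 dB → 5/5 = 1 dB → 12.3 dBV.
Stage 2: overshoot 19.3 dB → 19.3/2.5 = 7.72 dB → 0.72 dBV.
Stage 3: 18.72 dB above -18 dBV, reduced 2:1 to 9.36 dB above → -8.64 dBV.

-8.64 dBV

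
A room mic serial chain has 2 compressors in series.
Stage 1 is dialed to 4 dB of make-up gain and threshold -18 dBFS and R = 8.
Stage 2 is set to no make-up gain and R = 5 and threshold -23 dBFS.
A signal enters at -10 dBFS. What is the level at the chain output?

-21 dBFS

Stage 1: -10 dBFS is 8 dB over -18 dBFS; at 8:1 that becomes 1 dB over, giving -17 dBFS; +4 dB make-up → -13 dBFS.
Stage 2: -13 dBFS is 10 dB over -23 dBFS; at 5:1 that becomes 2 dB over, giving -21 dBFS.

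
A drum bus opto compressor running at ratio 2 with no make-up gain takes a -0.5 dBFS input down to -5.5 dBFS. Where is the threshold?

Input is 10 dB above T (since output overshoot × R = input overshoot: (-5.5 − T)·2 = -0.5 − T gives T = -10.5 dBFS).
Check: -10.5 + (-0.5 − (-10.5))/2 = -10.5 + 5 = -5.5 dBFS. ✓

-10.5 dBFS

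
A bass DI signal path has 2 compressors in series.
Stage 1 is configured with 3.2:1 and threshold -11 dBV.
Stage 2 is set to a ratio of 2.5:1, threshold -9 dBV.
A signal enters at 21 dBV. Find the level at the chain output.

-5.8 dBV

Stage 1: 32 dB above -11 dBV, reduced 3.2:1 to 10 dB above → -1 dBV.
Stage 2: 8 dB above -9 dBV, reduced 2.5:1 to 3.2 dB above → -5.8 dBV.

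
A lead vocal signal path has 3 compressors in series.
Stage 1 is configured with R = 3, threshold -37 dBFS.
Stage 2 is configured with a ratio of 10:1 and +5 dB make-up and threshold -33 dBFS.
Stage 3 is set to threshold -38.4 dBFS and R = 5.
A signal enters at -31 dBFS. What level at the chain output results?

Stage 1: overshoot 6 dB → 6/3 = 2 dB → -35 dBFS.
Stage 2: -35 dBFS ≤ -33 dBFS, so stage 2 doesn't engage; make-up brings it to -30 dBFS.
Stage 3: overshoot 8.4 dB → 8.4/5 = 1.68 dB → -36.72 dBFS.

-36.72 dBFS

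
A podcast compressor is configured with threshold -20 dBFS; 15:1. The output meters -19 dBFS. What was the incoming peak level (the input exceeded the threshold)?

Post-compression overshoot = -19 − (-20) = 1 dB.
Input overshoot = R × output overshoot = 15 dB → input = -20 + 15 = -5 dBFS.

-5 dBFS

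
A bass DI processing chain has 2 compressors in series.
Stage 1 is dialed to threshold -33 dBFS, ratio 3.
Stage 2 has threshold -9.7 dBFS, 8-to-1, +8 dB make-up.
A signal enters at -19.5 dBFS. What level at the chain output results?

-20.5 dBFS

Stage 1: overshoot 13.5 dB → 13.5/3 = 4.5 dB → -28.5 dBFS.
Stage 2: -28.5 dBFS ≤ -9.7 dBFS, so stage 2 doesn't engage; make-up brings it to -20.5 dBFS.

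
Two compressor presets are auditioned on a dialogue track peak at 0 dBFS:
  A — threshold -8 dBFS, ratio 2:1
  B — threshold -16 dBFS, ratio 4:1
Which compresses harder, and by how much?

A: overshoot 8 dB → output overshoot 4 dB → GR 4 dB.
B: overshoot 16 dB → output overshoot 4 dB → GR 12 dB.
B reduces 8 dB more.

B, by 8 dB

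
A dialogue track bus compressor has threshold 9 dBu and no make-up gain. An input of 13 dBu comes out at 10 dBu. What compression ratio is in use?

4:1

Input overshoot = 13 − 9 = 4 dB; output overshoot = 10 − 9 = 1 dB.
Ratio = 4 / 1 = 4.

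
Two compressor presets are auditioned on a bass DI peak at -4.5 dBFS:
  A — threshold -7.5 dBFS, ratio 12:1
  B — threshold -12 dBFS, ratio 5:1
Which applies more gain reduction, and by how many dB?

A: GR = 3 − 3/12 = 2.75 dB.
B: GR = 7.5 − 7.5/5 = 6 dB.
B applies 3.25 dB more gain reduction.

B, by 3.25 dB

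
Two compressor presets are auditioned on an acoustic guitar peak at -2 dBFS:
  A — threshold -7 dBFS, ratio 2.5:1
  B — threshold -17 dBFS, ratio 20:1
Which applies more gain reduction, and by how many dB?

A: overshoot 5 dB → output overshoot 2 dB → GR 3 dB.
B: overshoot 15 dB → output overshoot 0.75 dB → GR 14.25 dB.
B applies 11.25 dB more gain reduction.

B, by 11.25 dB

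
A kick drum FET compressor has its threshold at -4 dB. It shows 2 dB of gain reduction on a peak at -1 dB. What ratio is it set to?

Input overshoot = -1 − (-4) = 3 dB.
Output overshoot = 3 − 2 = 1 dB.
Ratio = input overshoot / output overshoot = 3 / 1 = 3.

3:1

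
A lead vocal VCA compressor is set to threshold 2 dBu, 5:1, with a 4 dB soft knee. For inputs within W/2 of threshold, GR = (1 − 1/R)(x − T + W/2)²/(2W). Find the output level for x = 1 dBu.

0.9 dBu

x − T + W/2 = 1 − 2 + 2 = 1.
GR = (1 − 1/5) × 1² / 8 = 0.8 × 1 / 8 = 0.1 dB.
Output = 1 − 0.1 = 0.9 dBu.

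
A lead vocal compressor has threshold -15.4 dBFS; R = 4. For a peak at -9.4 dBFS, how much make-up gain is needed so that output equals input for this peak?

The peak compresses to -15.4 + 6/4 = -13.9 dBFS.
To reach -9.4 dBFS requires -9.4 − (-13.9) = 4.5 dB of make-up.

4.5 dB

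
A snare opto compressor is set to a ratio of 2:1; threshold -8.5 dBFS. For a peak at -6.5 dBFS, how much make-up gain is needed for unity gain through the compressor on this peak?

1 dB

Overshoot 2 dB → 2/2 = 1 dB after compression, so the compressed level is -8.5 + 1 = -7.5 dBFS.
Make-up = target − compressed = -6.5 − (-7.5) = 1 dB.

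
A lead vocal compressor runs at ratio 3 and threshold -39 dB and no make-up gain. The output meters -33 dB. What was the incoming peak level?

-21 dB

That's 6 dB above the -39 dB threshold.
Before 3:1 compression the overshoot was 6 × 3 = 18 dB, so input = -39 + 18 = -21 dB.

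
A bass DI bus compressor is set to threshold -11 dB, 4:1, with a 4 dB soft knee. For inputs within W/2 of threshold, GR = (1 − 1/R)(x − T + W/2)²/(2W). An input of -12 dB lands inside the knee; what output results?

-12.09375 dB

x − T + W/2 = -12 − (-11) + 2 = 1.
GR = (1 − 1/4) × 1² / 8 = 0.75 × 1 / 8 = 0.09375 dB.
Output = -12 − 0.09375 = -12.09375 dB.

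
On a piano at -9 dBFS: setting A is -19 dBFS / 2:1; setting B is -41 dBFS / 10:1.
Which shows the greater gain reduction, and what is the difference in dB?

A: GR = 10 − 10/2 = 5 dB.
B: GR = 32 − 32/10 = 28.8 dB.
Difference: 23.8 dB in favour of B.

B, by 23.8 dB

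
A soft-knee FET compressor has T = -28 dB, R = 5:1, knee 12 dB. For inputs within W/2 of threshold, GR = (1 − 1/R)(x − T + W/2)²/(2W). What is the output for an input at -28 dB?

-29.2 dB

x − T + W/2 = -28 − (-28) + 6 = 6.
GR = (1 − 1/5) × 6² / 24 = 0.8 × 36 / 24 = 1.2 dB.
Output = -28 − 1.2 = -29.2 dB.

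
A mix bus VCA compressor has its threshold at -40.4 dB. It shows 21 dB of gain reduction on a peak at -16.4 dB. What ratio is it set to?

8:1

Input overshoot = -16.4 − (-40.4) = 24 dB.
Output overshoot = 24 − 21 = 3 dB.
Ratio = input overshoot / output overshoot = 24 / 3 = 8.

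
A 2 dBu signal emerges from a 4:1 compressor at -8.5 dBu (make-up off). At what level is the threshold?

Input is 14 dB above T (since output overshoot × R = input overshoot: (-8.5 − T)·4 = 2 − T gives T = -12 dBu).
Check: -12 + (2 − (-12))/4 = -12 + 3.5 = -8.5 dBu. ✓

-12 dBu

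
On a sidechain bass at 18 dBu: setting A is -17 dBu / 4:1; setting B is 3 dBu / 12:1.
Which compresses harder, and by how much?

A: overshoot 35 dB → output overshoot 8.75 dB → GR 26.25 dB.
B: overshoot 15 dB → output overshoot 1.25 dB → GR 13.75 dB.
A reduces 12.5 dB more.

A, by 12.5 dB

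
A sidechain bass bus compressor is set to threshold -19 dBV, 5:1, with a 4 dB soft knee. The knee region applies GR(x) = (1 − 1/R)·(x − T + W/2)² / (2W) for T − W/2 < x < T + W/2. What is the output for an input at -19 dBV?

-19.4 dBV

x − T + W/2 = -19 − (-19) + 2 = 2.
GR = (1 − 1/5) × 2² / 8 = 0.8 × 4 / 8 = 0.4 dB.
Output = -19 − 0.4 = -19.4 dBV.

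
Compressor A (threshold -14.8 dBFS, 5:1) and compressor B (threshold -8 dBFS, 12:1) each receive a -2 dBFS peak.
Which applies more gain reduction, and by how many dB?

A: GR = 12.8 − 12.8/5 = 10.24 dB.
B: GR = 6 − 6/12 = 5.5 dB.
A applies 4.74 dB more gain reduction.

A, by 4.74 dB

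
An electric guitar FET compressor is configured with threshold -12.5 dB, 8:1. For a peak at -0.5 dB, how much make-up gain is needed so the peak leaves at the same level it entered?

Without make-up, output = threshold + overshoot/8 = -12.5 + 1.5 = -11 dB.
Gap to target: 10.5 dB.

10.5 dB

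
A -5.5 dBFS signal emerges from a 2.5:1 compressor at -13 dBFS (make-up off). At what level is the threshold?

-18 dBFS

Let T be the threshold. Output overshoot = (input overshoot)/R, so -13 − T = (-5.5 − T)/2.5.
2.5·(-13 − T) = -5.5 − T → 1.5·T = -32.5 − (-5.5) = -27.
T = -27/1.5 = -18 dBFS.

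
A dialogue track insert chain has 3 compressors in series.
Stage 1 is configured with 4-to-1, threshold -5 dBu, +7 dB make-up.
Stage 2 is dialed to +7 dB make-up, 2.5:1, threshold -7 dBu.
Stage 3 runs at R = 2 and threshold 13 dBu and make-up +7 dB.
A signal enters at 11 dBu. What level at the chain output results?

12.2 dBu

Stage 1: 16 dB above -5 dBu, reduced 4:1 to 4 dB above → -1 dBu; +7 dB make-up → 6 dBu.
Stage 2: overshoot 13 dB → 13/2.5 = 5.2 dB → -1.8 dBu; +7 dB make-up → 5.2 dBu.
Stage 3: below threshold (5.2 ≤ 13); passes unchanged; make-up brings it to 12.2 dBu.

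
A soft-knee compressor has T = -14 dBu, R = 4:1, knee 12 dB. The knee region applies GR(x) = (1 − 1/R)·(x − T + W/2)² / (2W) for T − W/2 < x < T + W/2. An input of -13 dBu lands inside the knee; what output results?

-14.53125 dBu

x − T + W/2 = -13 − (-14) + 6 = 7.
GR = (1 − 1/4) × 7² / 24 = 0.75 × 49 / 24 = 1.53125 dB.
Output = -13 − 1.53125 = -14.53125 dBu.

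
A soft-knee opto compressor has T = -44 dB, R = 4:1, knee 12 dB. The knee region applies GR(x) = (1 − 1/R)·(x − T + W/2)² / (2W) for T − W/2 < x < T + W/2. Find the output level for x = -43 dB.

-44.53125 dB

x − T + W/2 = -43 − (-44) + 6 = 7.
GR = (1 − 1/4) × 7² / 24 = 0.75 × 49 / 24 = 1.53125 dB.
Output = -43 − 1.53125 = -44.53125 dB.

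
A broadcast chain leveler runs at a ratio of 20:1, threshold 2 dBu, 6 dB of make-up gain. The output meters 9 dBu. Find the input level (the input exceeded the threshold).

22 dBu

Remove make-up: 9 − 6 = 3 dBu.
The compressed level sits 3 − 2 = 1 dB over threshold.
Undo the ratio: input overshoot = 1 × 20 = 20 dB, giving input = 22 dBu.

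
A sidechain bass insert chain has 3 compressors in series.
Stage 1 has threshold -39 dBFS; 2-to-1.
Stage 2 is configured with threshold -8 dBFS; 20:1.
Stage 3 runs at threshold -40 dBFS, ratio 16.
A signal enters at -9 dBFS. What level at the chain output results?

-39 dBFS

Stage 1: 30 dB above -39 dBFS, reduced 2:1 to 15 dB above → -24 dBFS.
Stage 2: -24 dBFS is at or below the -8 dBFS threshold — no compression; output -24 dBFS.
Stage 3: -24 dBFS is 16 dB over -40 dBFS; at 16:1 that becomes 1 dB over, giving -39 dBFS.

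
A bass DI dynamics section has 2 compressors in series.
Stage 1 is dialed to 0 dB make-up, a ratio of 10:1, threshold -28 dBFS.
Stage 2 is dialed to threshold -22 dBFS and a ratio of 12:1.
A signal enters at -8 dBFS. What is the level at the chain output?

-26 dBFS

Stage 1: -8 dBFS is 20 dB over -28 dBFS; at 10:1 that becomes 2 dB over, giving -26 dBFS.
Stage 2: -26 dBFS is at or below the -22 dBFS threshold — no compression; output -26 dBFS.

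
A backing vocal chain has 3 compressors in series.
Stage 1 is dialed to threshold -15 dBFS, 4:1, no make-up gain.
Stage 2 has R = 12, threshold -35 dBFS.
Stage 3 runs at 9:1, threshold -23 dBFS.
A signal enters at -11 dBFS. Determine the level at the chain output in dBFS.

-33.25 dBFS

Stage 1: overshoot 4 dB → 4/4 = 1 dB → -14 dBFS.
Stage 2: 21 dB above -35 dBFS, reduced 12:1 to 1.75 dB above → -33.25 dBFS.
Stage 3: -33.25 dBFS ≤ -23 dBFS, so stage 3 doesn't engage; output -33.25 dBFS.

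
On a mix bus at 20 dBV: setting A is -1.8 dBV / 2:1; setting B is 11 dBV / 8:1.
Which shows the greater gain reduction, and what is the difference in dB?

A, by 3.025 dB

A: overshoot 21.8 dB → output overshoot 10.9 dB → GR 10.9 dB.
B: overshoot 9 dB → output overshoot 1.125 dB → GR 7.875 dB.
Difference: 3.025 dB in favour of A.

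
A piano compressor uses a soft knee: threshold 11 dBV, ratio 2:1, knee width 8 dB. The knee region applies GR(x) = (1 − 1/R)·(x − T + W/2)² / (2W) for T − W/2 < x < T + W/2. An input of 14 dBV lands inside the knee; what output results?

12.46875 dBV

x − T + W/2 = 14 − 11 + 4 = 7.
GR = (1 − 1/2) × 7² / 16 = 0.5 × 49 / 16 = 1.53125 dB.
Output = 14 − 1.53125 = 12.46875 dBV.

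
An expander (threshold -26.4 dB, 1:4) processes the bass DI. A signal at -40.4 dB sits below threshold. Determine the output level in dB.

-82.4 dB

Below threshold, a 1:4 expander applies gain = (4−1)×(T − x) of attenuation.
(4−1) × 14 = 42 dB, so output = -40.4 − 42 = -82.4 dB.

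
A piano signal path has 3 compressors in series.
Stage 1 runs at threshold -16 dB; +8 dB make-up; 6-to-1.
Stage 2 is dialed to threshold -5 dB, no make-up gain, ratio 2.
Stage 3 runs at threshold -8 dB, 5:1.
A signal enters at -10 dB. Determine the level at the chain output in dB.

Stage 1: 6 dB above -16 dB, reduced 6:1 to 1 dB above → -15 dB; +8 dB make-up → -7 dB.
Stage 2: below threshold (-7 ≤ -5); passes unchanged; output -7 dB.
Stage 3: 1 dB above -8 dB, reduced 5:1 to 0.2 dB above → -7.8 dB.

-7.8 dB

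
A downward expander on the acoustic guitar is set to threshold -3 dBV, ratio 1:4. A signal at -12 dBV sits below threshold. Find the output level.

-39 dBV

Below threshold, a 1:4 expander applies gain = (4−1)×(T − x) of attenuation.
(4−1) × 9 = 27 dB, so output = -12 − 27 = -39 dBV.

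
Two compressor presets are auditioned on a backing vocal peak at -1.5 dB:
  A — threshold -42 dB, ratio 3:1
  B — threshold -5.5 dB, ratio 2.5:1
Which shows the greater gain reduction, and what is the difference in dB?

A, by 24.6 dB

A: overshoot 40.5 dB → output overshoot 13.5 dB → GR 27 dB.
B: overshoot 4 dB → output overshoot 1.6 dB → GR 2.4 dB.
A applies 24.6 dB more gain reduction.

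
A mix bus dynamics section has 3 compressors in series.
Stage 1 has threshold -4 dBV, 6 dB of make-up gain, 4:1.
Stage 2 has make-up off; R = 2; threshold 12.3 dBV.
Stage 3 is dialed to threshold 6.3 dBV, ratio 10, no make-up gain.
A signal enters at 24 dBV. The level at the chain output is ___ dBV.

Stage 1: 28 dB above -4 dBV, reduced 4:1 to 7 dB above → 3 dBV; +6 dB make-up → 9 dBV.
Stage 2: 9 dBV ≤ 12.3 dBV, so stage 2 doesn't engage; output 9 dBV.
Stage 3: 9 dBV is 2.7 dB over 6.3 dBV; at 10:1 that becomes 0.27 dB over, giving 6.57 dBV.

6.57 dBV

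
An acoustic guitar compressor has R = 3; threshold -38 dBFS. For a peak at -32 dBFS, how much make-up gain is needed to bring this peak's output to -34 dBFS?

Overshoot 6 dB → 6/3 = 2 dB after compression, so the compressed level is -38 + 2 = -36 dBFS.
Make-up = target − compressed = -34 − (-36) = 2 dB.

2 dB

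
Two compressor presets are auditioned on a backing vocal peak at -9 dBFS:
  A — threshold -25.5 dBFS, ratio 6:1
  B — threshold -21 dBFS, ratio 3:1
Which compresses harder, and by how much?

A, by 5.75 dB

A: 16.5 dB over, compressed to 2.75 dB over, so 13.75 dB of GR.
B: 12 dB over, compressed to 4 dB over, so 8 dB of GR.
A reduces 5.75 dB more.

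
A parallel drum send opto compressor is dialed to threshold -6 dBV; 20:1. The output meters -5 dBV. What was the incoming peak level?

14 dBV

Post-compression overshoot = -5 − (-6) = 1 dB.
Input overshoot = R × output overshoot = 20 dB → input = -6 + 20 = 14 dBV.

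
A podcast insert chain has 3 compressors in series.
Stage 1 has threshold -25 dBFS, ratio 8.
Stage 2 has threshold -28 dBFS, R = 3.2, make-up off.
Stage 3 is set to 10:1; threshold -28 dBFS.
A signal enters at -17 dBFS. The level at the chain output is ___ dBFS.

-27.875 dBFS

Stage 1: overshoot 8 dB → 8/8 = 1 dB → -24 dBFS.
Stage 2: overshoot 4 dB → 4/3.2 = 1.25 dB → -26.75 dBFS.
Stage 3: overshoot 1.25 dB → 1.25/10 = 0.125 dB → -27.875 dBFS.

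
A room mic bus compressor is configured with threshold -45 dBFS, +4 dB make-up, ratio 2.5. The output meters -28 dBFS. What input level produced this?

Remove make-up: -28 − 4 = -32 dBFS.
The compressed level sits -32 − (-45) = 13 dB over threshold.
Input overshoot = R × output overshoot = 32.5 dB → input = -45 + 32.5 = -12.5 dBFS.

-12.5 dBFS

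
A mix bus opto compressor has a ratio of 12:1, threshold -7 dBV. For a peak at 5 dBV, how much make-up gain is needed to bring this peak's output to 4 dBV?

The peak compresses to -7 + 12/12 = -6 dBV.
To reach 4 dBV requires 4 − (-6) = 10 dB of make-up.

10 dB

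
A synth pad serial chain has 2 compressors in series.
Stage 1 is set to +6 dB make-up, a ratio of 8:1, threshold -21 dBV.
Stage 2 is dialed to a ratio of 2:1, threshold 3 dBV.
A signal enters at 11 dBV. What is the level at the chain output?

-11 dBV

Stage 1: overshoot 32 dB → 32/8 = 4 dB → -17 dBV; +6 dB make-up → -11 dBV.
Stage 2: -11 dBV ≤ 3 dBV, so stage 2 doesn't engage; output -11 dBV.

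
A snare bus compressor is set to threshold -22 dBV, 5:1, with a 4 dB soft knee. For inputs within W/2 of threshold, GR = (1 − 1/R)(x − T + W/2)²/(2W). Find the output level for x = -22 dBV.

-22.4 dBV

x − T + W/2 = -22 − (-22) + 2 = 2.
GR = (1 − 1/5) × 2² / 8 = 0.8 × 4 / 8 = 0.4 dB.
Output = -22 − 0.4 = -22.4 dBV.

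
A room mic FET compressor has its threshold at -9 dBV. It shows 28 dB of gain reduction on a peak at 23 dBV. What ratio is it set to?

8:1

Input overshoot = 23 − (-9) = 32 dB.
Output overshoot = 32 − 28 = 4 dB.
Ratio = input overshoot / output overshoot = 32 / 4 = 8.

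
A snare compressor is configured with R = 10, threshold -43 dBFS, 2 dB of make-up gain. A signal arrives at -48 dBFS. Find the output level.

-46 dBFS

-48 dBFS is 5 dB below the -43 dBFS threshold, so no gain reduction is applied.
Make-up gain adds 2 dB: -48 + 2 = -46 dBFS.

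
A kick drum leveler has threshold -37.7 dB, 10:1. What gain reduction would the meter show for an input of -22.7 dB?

-22.7 dB exceeds the threshold by 15 dB.
At 10:1, output sits 15/10 = 1.5 dB above threshold.
Gain reduction = 15 − 1.5 = 13.5 dB.

13.5 dB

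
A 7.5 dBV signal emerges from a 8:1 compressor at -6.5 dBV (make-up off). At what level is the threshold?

Gain reduction = 7.5 − (-6.5) = 14 dB; output overshoot = GR / (R − 1) = 14 / 7 = 2 dB.
Threshold = output − output overshoot = -6.5 − 2 = -8.5 dBV.

-8.5 dBV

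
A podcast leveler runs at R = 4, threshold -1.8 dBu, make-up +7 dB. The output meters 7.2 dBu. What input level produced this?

Before make-up, the level was 7.2 − 7 = 0.2 dBu.
That's 2 dB above the -1.8 dBu threshold.
Before 4:1 compression the overshoot was 2 × 4 = 8 dB, so input = -1.8 + 8 = 6.2 dBu.

6.2 dBu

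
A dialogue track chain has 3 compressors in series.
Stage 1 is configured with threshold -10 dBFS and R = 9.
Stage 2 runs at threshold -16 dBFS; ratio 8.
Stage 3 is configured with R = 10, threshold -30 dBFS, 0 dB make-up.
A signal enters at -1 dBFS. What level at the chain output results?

-28.5125 dBFS

Stage 1: 9 dB above -10 dBFS, reduced 9:1 to 1 dB above → -9 dBFS.
Stage 2: overshoot 7 dB → 7/8 = 0.875 dB → -15.125 dBFS.
Stage 3: 14.875 dB above -30 dBFS, reduced 10:1 to 1.4875 dB above → -28.5125 dBFS.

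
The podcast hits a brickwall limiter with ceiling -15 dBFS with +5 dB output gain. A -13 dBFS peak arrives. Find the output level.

At ∞:1, everything above -15 dBFS is held at the ceiling.
Output gain then adds 5 dB: -15 + 5 = -10 dBFS.

-10 dBFS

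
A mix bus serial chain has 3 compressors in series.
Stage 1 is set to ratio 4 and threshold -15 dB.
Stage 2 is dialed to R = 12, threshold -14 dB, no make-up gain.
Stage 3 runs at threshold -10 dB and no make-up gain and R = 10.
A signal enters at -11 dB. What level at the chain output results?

-14 dB

Stage 1: 4 dB above -15 dB, reduced 4:1 to 1 dB above → -14 dB.
Stage 2: -14 dB ≤ -14 dB, so stage 2 doesn't engage; output -14 dB.
Stage 3: below threshold (-14 ≤ -10); passes unchanged; output -14 dB.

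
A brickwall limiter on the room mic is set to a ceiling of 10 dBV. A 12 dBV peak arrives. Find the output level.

A brickwall limiter is an ∞:1 compressor: any input above the ceiling is clamped to 10 dBV.

10 dBV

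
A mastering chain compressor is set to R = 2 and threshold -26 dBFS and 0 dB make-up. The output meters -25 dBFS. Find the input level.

That's 1 dB above the -26 dBFS threshold.
Undo the ratio: input overshoot = 1 × 2 = 2 dB, giving input = -24 dBFS.

-24 dBFS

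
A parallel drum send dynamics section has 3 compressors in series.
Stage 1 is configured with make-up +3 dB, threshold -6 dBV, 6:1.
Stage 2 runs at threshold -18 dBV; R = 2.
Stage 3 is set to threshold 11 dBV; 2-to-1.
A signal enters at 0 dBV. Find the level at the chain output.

-10 dBV

Stage 1: 6 dB above -6 dBV, reduced 6:1 to 1 dB above → -5 dBV; +3 dB make-up → -2 dBV.
Stage 2: overshoot 16 dB → 16/2 = 8 dB → -10 dBV.
Stage 3: -10 dBV ≤ 11 dBV, so stage 3 doesn't engage; output -10 dBV.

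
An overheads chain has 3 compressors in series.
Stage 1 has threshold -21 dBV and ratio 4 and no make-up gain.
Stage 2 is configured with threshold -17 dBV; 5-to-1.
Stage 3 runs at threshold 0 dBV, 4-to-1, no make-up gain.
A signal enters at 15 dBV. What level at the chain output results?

-16 dBV

Stage 1: 36 dB above -21 dBV, reduced 4:1 to 9 dB above → -12 dBV.
Stage 2: overshoot 5 dB → 5/5 = 1 dB → -16 dBV.
Stage 3: below threshold (-16 ≤ 0); passes unchanged; output -16 dBV.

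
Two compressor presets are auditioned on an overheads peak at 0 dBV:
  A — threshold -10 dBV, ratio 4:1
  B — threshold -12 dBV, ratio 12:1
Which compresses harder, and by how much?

B, by 3.5 dB

A: 10 dB over, compressed to 2.5 dB over, so 7.5 dB of GR.
B: 12 dB over, compressed to 1 dB over, so 11 dB of GR.
B applies 3.5 dB more gain reduction.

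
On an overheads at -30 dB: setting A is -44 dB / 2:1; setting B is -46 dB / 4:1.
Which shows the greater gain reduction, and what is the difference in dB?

A: overshoot 14 dB → output overshoot 7 dB → GR 7 dB.
B: overshoot 16 dB → output overshoot 4 dB → GR 12 dB.
Difference: 5 dB in favour of B.

B, by 5 dB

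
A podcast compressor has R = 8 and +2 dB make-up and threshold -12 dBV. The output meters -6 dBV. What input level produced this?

Remove make-up: -6 − 2 = -8 dBV.
Post-compression overshoot = -8 − (-12) = 4 dB.
Before 8:1 compression the overshoot was 4 × 8 = 32 dB, so input = -12 + 32 = 20 dBV.

20 dBV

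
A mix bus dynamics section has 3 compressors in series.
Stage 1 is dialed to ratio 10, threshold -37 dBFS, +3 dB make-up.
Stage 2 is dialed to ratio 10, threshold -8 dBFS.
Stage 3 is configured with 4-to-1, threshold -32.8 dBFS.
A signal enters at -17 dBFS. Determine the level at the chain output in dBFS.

Stage 1: overshoot 20 dB → 20/10 = 2 dB → -35 dBFS; +3 dB make-up → -32 dBFS.
Stage 2: -32 dBFS is at or below the -8 dBFS threshold — no compression; output -32 dBFS.
Stage 3: 0.8 dB above -32.8 dBFS, reduced 4:1 to 0.2 dB above → -32.6 dBFS.

-32.6 dBFS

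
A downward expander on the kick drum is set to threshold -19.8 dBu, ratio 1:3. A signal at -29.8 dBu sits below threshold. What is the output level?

-49.8 dBu

The input is 10 dB below the -19.8 dBu threshold.
A 1:3 expander multiplies undershoot by 3: 10 × 3 = 30 dB below threshold.
Output = -19.8 − 30 = -49.8 dBu.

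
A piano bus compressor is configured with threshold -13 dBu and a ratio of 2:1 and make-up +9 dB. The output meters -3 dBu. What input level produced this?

Before make-up, the level was -3 − 9 = -12 dBu.
The compressed level sits -12 − (-13) = 1 dB over threshold.
Undo the ratio: input overshoot = 1 × 2 = 2 dB, giving input = -11 dBu.

-11 dBu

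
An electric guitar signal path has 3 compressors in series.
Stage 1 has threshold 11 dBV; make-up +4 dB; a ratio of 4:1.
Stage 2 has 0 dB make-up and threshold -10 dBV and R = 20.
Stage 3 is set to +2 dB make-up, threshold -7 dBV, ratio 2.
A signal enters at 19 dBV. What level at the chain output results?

-6.65 dBV

Stage 1: 8 dB above 11 dBV, reduced 4:1 to 2 dB above → 13 dBV; +4 dB make-up → 17 dBV.
Stage 2: 17 dBV is 27 dB over -10 dBV; at 20:1 that becomes 1.35 dB over, giving -8.65 dBV.
Stage 3: -8.65 dBV is at or below the -7 dBV threshold — no compression; make-up brings it to -6.65 dBV.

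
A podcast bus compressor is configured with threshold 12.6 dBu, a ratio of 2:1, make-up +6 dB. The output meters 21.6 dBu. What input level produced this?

18.6 dBu

Remove make-up: 21.6 − 6 = 15.6 dBu.
The compressed level sits 15.6 − 12.6 = 3 dB over threshold.
Undo the ratio: input overshoot = 3 × 2 = 6 dB, giving input = 18.6 dBu.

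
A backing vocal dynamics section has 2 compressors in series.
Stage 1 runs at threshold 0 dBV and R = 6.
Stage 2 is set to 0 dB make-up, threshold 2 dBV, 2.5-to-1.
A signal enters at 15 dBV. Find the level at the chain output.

2.2 dBV

Stage 1: overshoot 15 dB → 15/6 = 2.5 dB → 2.5 dBV.
Stage 2: 0.5 dB above 2 dBV, reduced 2.5:1 to 0.2 dB above → 2.2 dBV.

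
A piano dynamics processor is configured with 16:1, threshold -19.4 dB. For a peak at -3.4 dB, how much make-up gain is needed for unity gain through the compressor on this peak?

The peak compresses to -19.4 + 16/16 = -18.4 dB.
To reach -3.4 dB requires -3.4 − (-18.4) = 15 dB of make-up.

15 dB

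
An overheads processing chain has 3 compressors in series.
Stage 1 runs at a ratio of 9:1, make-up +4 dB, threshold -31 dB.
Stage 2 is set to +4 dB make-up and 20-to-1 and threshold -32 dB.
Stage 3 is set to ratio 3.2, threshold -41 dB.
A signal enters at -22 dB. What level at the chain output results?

-36.84375 dB

Stage 1: overshoot 9 dB → 9/9 = 1 dB → -30 dB; +4 dB make-up → -26 dB.
Stage 2: -26 dB is 6 dB over -32 dB; at 20:1 that becomes 0.3 dB over, giving -31.7 dB; +4 dB make-up → -27.7 dB.
Stage 3: overshoot 13.3 dB → 13.3/3.2 = 4.15625 dB → -36.84375 dB.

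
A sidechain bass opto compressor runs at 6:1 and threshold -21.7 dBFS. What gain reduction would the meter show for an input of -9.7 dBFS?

10 dB

The signal is 12 dB above threshold.
At 6:1, output sits 12/6 = 2 dB above threshold.
GR = overshoot in − overshoot out = 12 − 2 = 10 dB.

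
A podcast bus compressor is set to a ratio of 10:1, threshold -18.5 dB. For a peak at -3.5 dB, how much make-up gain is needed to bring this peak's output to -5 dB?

12 dB

Overshoot 15 dB → 15/10 = 1.5 dB after compression, so the compressed level is -18.5 + 1.5 = -17 dB.
Make-up = target − compressed = -5 − (-17) = 12 dB.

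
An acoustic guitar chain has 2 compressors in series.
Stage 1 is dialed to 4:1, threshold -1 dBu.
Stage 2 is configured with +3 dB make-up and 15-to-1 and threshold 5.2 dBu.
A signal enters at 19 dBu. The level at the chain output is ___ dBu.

7 dBu

Stage 1: 20 dB above -1 dBu, reduced 4:1 to 5 dB above → 4 dBu.
Stage 2: 4 dBu ≤ 5.2 dBu, so stage 2 doesn't engage; make-up brings it to 7 dBu.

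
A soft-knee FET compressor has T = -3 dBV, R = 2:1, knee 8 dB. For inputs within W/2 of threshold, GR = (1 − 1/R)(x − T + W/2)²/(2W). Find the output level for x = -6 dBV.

x − T + W/2 = -6 − (-3) + 4 = 1.
GR = (1 − 1/2) × 1² / 16 = 0.5 × 1 / 16 = 0.03125 dB.
Output = -6 − 0.03125 = -6.03125 dBV.

-6.03125 dBV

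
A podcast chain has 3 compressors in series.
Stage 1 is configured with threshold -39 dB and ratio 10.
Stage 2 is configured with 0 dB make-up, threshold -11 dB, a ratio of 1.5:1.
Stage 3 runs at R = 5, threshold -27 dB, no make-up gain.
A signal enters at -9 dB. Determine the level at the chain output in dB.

-36 dB

Stage 1: overshoot 30 dB → 30/10 = 3 dB → -36 dB.
Stage 2: -36 dB ≤ -11 dB, so stage 2 doesn't engage; output -36 dB.
Stage 3: -36 dB ≤ -27 dB, so stage 3 doesn't engage; output -36 dB.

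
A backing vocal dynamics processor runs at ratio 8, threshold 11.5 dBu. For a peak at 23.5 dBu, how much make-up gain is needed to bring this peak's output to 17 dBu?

Overshoot 12 dB → 12/8 = 1.5 dB after compression, so the compressed level is 11.5 + 1.5 = 13 dBu.
Make-up = target − compressed = 17 − 13 = 4 dB.

4 dB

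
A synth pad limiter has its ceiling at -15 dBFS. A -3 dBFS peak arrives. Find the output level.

The limiter clamps the peak to its -15 dBFS ceiling.

-15 dBFS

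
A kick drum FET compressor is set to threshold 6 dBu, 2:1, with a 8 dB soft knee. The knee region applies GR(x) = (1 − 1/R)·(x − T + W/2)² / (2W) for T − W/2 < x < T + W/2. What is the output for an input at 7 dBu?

x − T + W/2 = 7 − 6 + 4 = 5.
GR = (1 − 1/2) × 5² / 16 = 0.5 × 25 / 16 = 0.78125 dB.
Output = 7 − 0.78125 = 6.21875 dBu.

6.21875 dBu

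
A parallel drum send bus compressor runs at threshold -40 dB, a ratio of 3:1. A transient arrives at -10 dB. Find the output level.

-30 dB

The input is 30 dB above the -40 dB threshold.
3:1 compression reduces that to 30/3 = 10 dB over.
So the level is -40 + 10 = -30 dB.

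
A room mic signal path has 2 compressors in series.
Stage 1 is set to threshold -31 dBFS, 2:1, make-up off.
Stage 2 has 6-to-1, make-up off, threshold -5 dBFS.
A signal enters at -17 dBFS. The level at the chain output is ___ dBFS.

-24 dBFS

Stage 1: 14 dB above -31 dBFS, reduced 2:1 to 7 dB above → -24 dBFS.
Stage 2: -24 dBFS ≤ -5 dBFS, so stage 2 doesn't engage; output -24 dBFS.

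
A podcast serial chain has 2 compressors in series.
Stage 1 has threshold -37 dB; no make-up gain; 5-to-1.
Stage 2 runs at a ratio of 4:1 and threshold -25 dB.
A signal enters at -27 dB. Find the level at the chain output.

Stage 1: -27 dB is 10 dB over -37 dB; at 5:1 that becomes 2 dB over, giving -35 dB.
Stage 2: -35 dB is at or below the -25 dB threshold — no compression; output -35 dB.

-35 dB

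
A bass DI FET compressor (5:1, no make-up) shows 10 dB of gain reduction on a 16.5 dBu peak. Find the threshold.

Gain reduction = 16.5 − 6.5 = 10 dB; output overshoot = GR / (R − 1) = 10 / 4 = 2.5 dB.
Threshold = output − output overshoot = 6.5 − 2.5 = 4 dBu.

4 dBu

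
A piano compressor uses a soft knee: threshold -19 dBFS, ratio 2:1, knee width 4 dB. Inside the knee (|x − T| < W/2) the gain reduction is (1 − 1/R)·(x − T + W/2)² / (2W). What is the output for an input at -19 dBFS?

x − T + W/2 = -19 − (-19) + 2 = 2.
GR = (1 − 1/2) × 2² / 8 = 0.5 × 4 / 8 = 0.25 dB.
Output = -19 − 0.25 = -19.25 dBFS.

-19.25 dBFS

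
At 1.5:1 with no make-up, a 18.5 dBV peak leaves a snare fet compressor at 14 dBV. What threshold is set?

5 dBV

Input is 13.5 dB above T (since output overshoot × R = input overshoot: (14 − T)·1.5 = 18.5 − T gives T = 5 dBV).
Check: 5 + (18.5 − 5)/1.5 = 5 + 9 = 14 dBV. ✓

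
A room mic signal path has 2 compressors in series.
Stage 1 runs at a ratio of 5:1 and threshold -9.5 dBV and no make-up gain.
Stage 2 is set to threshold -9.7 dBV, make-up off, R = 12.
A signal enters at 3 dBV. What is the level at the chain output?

-9.475 dBV

Stage 1: overshoot 12.5 dB → 12.5/5 = 2.5 dB → -7 dBV.
Stage 2: -7 dBV is 2.7 dB over -9.7 dBV; at 12:1 that becomes 0.225 dB over, giving -9.475 dBV.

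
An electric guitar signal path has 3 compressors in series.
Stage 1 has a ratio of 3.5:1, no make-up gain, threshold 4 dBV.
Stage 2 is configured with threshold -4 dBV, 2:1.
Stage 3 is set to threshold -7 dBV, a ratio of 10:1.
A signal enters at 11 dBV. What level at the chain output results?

-6.2 dBV

Stage 1: 7 dB above 4 dBV, reduced 3.5:1 to 2 dB above → 6 dBV.
Stage 2: 10 dB above -4 dBV, reduced 2:1 to 5 dB above → 1 dBV.
Stage 3: overshoot 8 dB → 8/10 = 0.8 dB → -6.2 dBV.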